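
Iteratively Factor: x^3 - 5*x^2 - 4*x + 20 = (x - 2)*(x^2 - 3*x - 10) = (x - 2)*(x + 2)*(x - 5)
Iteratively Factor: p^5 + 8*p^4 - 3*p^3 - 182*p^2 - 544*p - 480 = (p - 5)*(p^4 + 13*p^3 + 62*p^2 + 128*p + 96) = (p - 5)*(p + 3)*(p^3 + 10*p^2 + 32*p + 32) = (p - 5)*(p + 3)*(p + 4)*(p^2 + 6*p + 8) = (p - 5)*(p + 2)*(p + 3)*(p + 4)*(p + 4)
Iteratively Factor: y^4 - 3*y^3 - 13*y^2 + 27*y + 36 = (y - 4)*(y^3 + y^2 - 9*y - 9) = (y - 4)*(y - 3)*(y^2 + 4*y + 3) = (y - 4)*(y - 3)*(y + 1)*(y + 3)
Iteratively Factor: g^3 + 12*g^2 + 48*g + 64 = (g + 4)*(g^2 + 8*g + 16) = (g + 4)^2*(g + 4)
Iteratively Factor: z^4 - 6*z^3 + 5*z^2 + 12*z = (z - 4)*(z^3 - 2*z^2 - 3*z) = (z - 4)*(z + 1)*(z^2 - 3*z) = z*(z - 4)*(z + 1)*(z - 3)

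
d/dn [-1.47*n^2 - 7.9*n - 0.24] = -2.94*n - 7.9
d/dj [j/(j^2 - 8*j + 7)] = (7 - j^2)/(j^4 - 16*j^3 + 78*j^2 - 112*j + 49)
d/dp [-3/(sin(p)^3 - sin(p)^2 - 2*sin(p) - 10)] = 3*(3*sin(p)^2 - 2*sin(p) - 2)*cos(p)/(-sin(p)^3 + sin(p)^2 + 2*sin(p) + 10)^2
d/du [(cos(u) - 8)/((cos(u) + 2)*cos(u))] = (sin(u) - 16*sin(u)/cos(u)^2 - 16*tan(u))/(cos(u) + 2)^2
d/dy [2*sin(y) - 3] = 2*cos(y)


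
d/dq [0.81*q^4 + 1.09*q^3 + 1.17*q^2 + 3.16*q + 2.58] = 3.24*q^3 + 3.27*q^2 + 2.34*q + 3.16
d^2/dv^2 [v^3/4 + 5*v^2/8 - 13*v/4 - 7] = 3*v/2 + 5/4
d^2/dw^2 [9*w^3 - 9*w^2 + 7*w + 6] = 54*w - 18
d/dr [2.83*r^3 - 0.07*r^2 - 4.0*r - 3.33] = 8.49*r^2 - 0.14*r - 4.0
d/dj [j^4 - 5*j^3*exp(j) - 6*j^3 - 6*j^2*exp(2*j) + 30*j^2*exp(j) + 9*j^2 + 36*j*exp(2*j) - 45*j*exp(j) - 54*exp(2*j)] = -5*j^3*exp(j) + 4*j^3 - 12*j^2*exp(2*j) + 15*j^2*exp(j) - 18*j^2 + 60*j*exp(2*j) + 15*j*exp(j) + 18*j - 72*exp(2*j) - 45*exp(j)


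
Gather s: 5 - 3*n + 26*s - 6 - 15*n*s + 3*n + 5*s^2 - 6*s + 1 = 5*s^2 + s*(20 - 15*n)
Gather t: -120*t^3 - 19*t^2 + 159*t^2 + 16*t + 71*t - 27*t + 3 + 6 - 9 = -120*t^3 + 140*t^2 + 60*t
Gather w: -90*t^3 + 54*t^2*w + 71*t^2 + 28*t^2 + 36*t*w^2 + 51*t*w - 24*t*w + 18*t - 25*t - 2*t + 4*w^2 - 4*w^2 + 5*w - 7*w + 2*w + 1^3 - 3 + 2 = -90*t^3 + 99*t^2 + 36*t*w^2 - 9*t + w*(54*t^2 + 27*t)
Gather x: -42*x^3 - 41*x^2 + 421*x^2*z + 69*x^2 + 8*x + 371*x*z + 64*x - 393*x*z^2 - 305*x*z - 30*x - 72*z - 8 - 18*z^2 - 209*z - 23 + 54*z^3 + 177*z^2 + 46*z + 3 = -42*x^3 + x^2*(421*z + 28) + x*(-393*z^2 + 66*z + 42) + 54*z^3 + 159*z^2 - 235*z - 28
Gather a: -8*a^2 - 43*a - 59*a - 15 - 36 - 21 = -8*a^2 - 102*a - 72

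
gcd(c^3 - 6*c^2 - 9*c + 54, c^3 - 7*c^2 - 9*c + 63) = c^2 - 9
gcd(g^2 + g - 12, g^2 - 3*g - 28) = g + 4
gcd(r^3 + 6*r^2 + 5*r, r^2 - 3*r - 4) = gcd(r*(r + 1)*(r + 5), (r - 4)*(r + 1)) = r + 1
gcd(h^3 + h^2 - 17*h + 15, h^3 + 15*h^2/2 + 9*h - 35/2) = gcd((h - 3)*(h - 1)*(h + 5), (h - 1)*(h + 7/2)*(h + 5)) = h^2 + 4*h - 5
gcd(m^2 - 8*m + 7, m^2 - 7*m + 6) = m - 1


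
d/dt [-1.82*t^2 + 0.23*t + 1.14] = 0.23 - 3.64*t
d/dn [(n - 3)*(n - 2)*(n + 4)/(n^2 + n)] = (n^4 + 2*n^3 + 13*n^2 - 48*n - 24)/(n^2*(n^2 + 2*n + 1))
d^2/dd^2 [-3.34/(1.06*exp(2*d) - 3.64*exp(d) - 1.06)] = (3.34*(2.12*exp(d) - 3.64)*(4.24*exp(d) - 7.28)*exp(d) + (14.1616*exp(d) - 12.1576)*(-1.06*exp(2*d) + 3.64*exp(d) + 1.06))*exp(d)/(-1.06*exp(2*d) + 3.64*exp(d) + 1.06)^3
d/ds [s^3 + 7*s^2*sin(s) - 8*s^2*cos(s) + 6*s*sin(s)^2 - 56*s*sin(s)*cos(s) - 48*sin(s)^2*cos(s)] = 8*s^2*sin(s) + 7*s^2*cos(s) + 3*s^2 + 14*s*sin(s) + 6*s*sin(2*s) - 16*s*cos(s) - 56*s*cos(2*s) + 12*sin(s) - 28*sin(2*s) - 36*sin(3*s) - 3*cos(2*s) + 3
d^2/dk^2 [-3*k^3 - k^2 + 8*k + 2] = -18*k - 2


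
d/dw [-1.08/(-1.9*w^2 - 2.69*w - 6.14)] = (-4.104*w - 2.9052)/(1.9*w^2 + 2.69*w + 6.14)^2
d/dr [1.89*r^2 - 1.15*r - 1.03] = 3.78*r - 1.15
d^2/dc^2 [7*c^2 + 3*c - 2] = 14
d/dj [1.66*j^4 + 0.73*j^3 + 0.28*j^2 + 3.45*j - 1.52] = 6.64*j^3 + 2.19*j^2 + 0.56*j + 3.45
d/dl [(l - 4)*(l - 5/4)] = 2*l - 21/4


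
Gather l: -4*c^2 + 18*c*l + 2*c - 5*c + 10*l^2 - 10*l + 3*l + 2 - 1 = -4*c^2 - 3*c + 10*l^2 + l*(18*c - 7) + 1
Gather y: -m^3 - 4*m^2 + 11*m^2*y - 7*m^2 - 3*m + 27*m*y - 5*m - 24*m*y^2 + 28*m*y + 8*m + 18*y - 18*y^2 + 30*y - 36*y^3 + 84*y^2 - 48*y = -m^3 - 11*m^2 - 36*y^3 + y^2*(66 - 24*m) + y*(11*m^2 + 55*m)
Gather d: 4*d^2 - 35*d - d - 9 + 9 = 4*d^2 - 36*d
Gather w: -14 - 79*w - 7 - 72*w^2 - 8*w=-72*w^2 - 87*w - 21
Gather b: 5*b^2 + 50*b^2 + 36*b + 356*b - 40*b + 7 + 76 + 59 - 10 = 55*b^2 + 352*b + 132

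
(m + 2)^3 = m^3 + 6*m^2 + 12*m + 8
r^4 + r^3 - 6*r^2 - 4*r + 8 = (r - 2)*(r - 1)*(r + 2)^2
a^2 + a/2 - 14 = (a - 7/2)*(a + 4)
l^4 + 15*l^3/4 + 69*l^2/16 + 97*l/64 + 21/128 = (l + 1/4)^2*(l + 3/2)*(l + 7/4)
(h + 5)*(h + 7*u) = h^2 + 7*h*u + 5*h + 35*u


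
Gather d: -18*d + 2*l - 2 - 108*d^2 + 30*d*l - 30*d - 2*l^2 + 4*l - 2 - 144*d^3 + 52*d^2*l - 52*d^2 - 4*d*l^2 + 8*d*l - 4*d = -144*d^3 + d^2*(52*l - 160) + d*(-4*l^2 + 38*l - 52) - 2*l^2 + 6*l - 4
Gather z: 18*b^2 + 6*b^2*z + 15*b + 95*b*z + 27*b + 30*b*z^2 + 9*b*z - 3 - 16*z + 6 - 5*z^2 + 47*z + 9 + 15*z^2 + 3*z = 18*b^2 + 42*b + z^2*(30*b + 10) + z*(6*b^2 + 104*b + 34) + 12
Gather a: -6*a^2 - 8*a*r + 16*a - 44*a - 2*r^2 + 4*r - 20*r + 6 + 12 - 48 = -6*a^2 + a*(-8*r - 28) - 2*r^2 - 16*r - 30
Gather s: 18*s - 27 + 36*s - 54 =54*s - 81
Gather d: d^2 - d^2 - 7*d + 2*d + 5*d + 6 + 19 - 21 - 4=0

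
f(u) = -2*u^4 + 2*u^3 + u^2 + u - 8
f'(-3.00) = 265.00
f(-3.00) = -218.00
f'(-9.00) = 6301.00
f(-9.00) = -14516.00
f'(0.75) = 2.50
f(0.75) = -6.48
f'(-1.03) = 14.05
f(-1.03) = -12.41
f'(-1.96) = 80.37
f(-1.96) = -50.69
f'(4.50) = -597.50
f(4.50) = -621.12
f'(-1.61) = 46.72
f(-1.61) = -28.80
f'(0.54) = 2.57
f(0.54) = -7.02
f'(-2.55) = 167.57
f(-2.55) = -121.78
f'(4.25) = -496.25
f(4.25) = -484.66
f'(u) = -8*u^3 + 6*u^2 + 2*u + 1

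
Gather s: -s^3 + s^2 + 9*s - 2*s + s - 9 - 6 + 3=-s^3 + s^2 + 8*s - 12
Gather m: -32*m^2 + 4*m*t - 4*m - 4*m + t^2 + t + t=-32*m^2 + m*(4*t - 8) + t^2 + 2*t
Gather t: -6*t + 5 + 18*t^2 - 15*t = 18*t^2 - 21*t + 5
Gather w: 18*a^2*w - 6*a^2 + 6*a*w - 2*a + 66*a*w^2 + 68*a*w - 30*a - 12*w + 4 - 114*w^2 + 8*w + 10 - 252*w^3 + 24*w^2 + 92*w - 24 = -6*a^2 - 32*a - 252*w^3 + w^2*(66*a - 90) + w*(18*a^2 + 74*a + 88) - 10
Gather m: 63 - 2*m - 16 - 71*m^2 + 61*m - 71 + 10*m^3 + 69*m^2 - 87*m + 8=10*m^3 - 2*m^2 - 28*m - 16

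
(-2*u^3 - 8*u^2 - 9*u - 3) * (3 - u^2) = 2*u^5 + 8*u^4 + 3*u^3 - 21*u^2 - 27*u - 9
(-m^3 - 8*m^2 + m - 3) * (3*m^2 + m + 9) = -3*m^5 - 25*m^4 - 14*m^3 - 80*m^2 + 6*m - 27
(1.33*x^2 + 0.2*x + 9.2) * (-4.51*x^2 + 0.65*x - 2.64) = -5.9983*x^4 - 0.0375*x^3 - 44.8732*x^2 + 5.452*x - 24.288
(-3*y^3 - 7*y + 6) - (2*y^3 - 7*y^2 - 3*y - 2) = -5*y^3 + 7*y^2 - 4*y + 8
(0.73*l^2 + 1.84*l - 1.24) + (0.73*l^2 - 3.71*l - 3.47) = 1.46*l^2 - 1.87*l - 4.71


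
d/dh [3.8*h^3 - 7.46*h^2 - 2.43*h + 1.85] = 11.4*h^2 - 14.92*h - 2.43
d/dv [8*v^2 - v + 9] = 16*v - 1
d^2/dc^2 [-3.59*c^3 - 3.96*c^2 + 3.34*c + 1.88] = -21.54*c - 7.92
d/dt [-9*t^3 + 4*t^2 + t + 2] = -27*t^2 + 8*t + 1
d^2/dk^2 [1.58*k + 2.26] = 0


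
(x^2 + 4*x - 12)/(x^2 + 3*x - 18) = (x - 2)/(x - 3)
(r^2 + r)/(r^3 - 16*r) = (r + 1)/(r^2 - 16)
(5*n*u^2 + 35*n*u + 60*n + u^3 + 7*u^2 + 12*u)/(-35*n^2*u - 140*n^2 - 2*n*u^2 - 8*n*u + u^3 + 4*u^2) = (u + 3)/(-7*n + u)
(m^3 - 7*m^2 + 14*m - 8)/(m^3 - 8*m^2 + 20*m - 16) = (m - 1)/(m - 2)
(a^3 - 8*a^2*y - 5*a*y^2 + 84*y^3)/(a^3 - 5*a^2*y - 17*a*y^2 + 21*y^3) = (-a + 4*y)/(-a + y)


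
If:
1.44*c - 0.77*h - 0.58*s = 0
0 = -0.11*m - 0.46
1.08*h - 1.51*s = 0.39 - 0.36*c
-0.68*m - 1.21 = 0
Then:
No Solution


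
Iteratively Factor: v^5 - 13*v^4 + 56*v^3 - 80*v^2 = (v - 4)*(v^4 - 9*v^3 + 20*v^2) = (v - 4)^2*(v^3 - 5*v^2) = (v - 5)*(v - 4)^2*(v^2) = v*(v - 5)*(v - 4)^2*(v)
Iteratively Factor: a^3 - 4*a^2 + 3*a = (a - 3)*(a^2 - a) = a*(a - 3)*(a - 1)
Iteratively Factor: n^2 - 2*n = (n - 2)*(n)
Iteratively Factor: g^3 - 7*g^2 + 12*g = (g - 4)*(g^2 - 3*g) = (g - 4)*(g - 3)*(g)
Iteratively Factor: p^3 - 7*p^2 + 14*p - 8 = (p - 1)*(p^2 - 6*p + 8) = (p - 4)*(p - 1)*(p - 2)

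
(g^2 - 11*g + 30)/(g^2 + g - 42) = (g - 5)/(g + 7)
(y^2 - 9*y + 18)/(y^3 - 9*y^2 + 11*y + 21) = (y - 6)/(y^2 - 6*y - 7)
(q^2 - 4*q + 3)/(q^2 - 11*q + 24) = (q - 1)/(q - 8)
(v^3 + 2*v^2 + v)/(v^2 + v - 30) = v*(v^2 + 2*v + 1)/(v^2 + v - 30)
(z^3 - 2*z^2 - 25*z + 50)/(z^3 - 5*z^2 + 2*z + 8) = (z^2 - 25)/(z^2 - 3*z - 4)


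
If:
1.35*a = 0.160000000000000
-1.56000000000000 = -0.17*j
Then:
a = 0.12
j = 9.18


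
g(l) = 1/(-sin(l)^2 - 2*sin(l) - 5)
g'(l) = (2*sin(l)*cos(l) + 2*cos(l))/(-sin(l)^2 - 2*sin(l) - 5)^2 = 2*(sin(l) + 1)*cos(l)/(sin(l)^2 + 2*sin(l) + 5)^2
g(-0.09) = -0.21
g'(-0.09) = 0.08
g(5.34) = -0.25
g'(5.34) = 0.01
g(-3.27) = -0.19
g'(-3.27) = -0.08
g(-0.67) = -0.24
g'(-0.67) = 0.03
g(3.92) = -0.24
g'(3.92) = -0.03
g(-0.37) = -0.23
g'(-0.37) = 0.06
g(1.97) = -0.13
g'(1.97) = -0.03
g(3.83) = -0.24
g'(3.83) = -0.03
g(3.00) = -0.19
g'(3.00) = -0.08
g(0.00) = -0.20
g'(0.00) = 0.08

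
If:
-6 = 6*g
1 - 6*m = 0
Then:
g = -1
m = 1/6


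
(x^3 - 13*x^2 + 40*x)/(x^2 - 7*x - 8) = x*(x - 5)/(x + 1)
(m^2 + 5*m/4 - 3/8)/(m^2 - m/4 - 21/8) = (4*m - 1)/(4*m - 7)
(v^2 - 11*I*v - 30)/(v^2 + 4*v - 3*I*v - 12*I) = (v^2 - 11*I*v - 30)/(v^2 + v*(4 - 3*I) - 12*I)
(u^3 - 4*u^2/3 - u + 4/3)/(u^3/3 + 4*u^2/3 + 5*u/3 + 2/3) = (3*u^2 - 7*u + 4)/(u^2 + 3*u + 2)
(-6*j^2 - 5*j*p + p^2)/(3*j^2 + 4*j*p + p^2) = (-6*j + p)/(3*j + p)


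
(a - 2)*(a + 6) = a^2 + 4*a - 12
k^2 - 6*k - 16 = (k - 8)*(k + 2)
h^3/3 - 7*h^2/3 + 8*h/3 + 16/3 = (h/3 + 1/3)*(h - 4)^2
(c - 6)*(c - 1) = c^2 - 7*c + 6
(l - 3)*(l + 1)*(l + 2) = l^3 - 7*l - 6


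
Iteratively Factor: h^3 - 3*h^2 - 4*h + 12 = (h - 3)*(h^2 - 4) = (h - 3)*(h - 2)*(h + 2)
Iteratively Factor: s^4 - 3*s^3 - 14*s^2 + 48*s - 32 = (s - 4)*(s^3 + s^2 - 10*s + 8) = (s - 4)*(s + 4)*(s^2 - 3*s + 2) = (s - 4)*(s - 2)*(s + 4)*(s - 1)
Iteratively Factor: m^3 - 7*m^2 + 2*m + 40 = (m - 5)*(m^2 - 2*m - 8) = (m - 5)*(m + 2)*(m - 4)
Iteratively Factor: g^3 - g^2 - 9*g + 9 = (g - 3)*(g^2 + 2*g - 3) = (g - 3)*(g - 1)*(g + 3)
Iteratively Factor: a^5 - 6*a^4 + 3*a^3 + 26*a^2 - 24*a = (a - 3)*(a^4 - 3*a^3 - 6*a^2 + 8*a) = (a - 3)*(a + 2)*(a^3 - 5*a^2 + 4*a) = (a - 4)*(a - 3)*(a + 2)*(a^2 - a) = a*(a - 4)*(a - 3)*(a + 2)*(a - 1)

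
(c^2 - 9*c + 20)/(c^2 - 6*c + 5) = (c - 4)/(c - 1)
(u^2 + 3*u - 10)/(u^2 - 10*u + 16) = (u + 5)/(u - 8)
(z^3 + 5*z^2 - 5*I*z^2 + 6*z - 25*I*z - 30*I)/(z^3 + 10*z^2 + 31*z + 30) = (z - 5*I)/(z + 5)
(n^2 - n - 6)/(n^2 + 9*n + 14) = (n - 3)/(n + 7)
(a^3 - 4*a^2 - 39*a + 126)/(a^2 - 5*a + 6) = (a^2 - a - 42)/(a - 2)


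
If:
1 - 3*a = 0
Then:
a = 1/3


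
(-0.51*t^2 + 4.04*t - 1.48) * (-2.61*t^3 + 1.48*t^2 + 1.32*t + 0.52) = 1.3311*t^5 - 11.2992*t^4 + 9.1688*t^3 + 2.8772*t^2 + 0.1472*t - 0.7696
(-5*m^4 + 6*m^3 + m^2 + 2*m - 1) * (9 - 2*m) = 10*m^5 - 57*m^4 + 52*m^3 + 5*m^2 + 20*m - 9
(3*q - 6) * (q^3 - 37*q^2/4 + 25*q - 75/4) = 3*q^4 - 135*q^3/4 + 261*q^2/2 - 825*q/4 + 225/2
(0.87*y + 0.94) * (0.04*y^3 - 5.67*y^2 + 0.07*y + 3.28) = 0.0348*y^4 - 4.8953*y^3 - 5.2689*y^2 + 2.9194*y + 3.0832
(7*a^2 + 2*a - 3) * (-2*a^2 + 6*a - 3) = -14*a^4 + 38*a^3 - 3*a^2 - 24*a + 9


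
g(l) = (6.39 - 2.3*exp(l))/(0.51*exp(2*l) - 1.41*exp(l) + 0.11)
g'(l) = (6.39 - 2.3*exp(l))*(-1.02*exp(2*l) + 1.41*exp(l))/(0.51*exp(2*l) - 1.41*exp(l) + 0.11)^2 - 2.3*exp(l)/(0.51*exp(2*l) - 1.41*exp(l) + 0.11) = (1.173*exp(2*l) - 6.5178*exp(l) + 8.7569)*exp(l)/(0.2601*exp(4*l) - 1.4382*exp(3*l) + 2.1003*exp(2*l) - 0.3102*exp(l) + 0.0121)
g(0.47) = -3.22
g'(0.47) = 3.02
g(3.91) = -0.09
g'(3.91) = 0.09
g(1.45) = -1.01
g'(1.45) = 0.86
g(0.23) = -4.08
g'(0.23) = 4.14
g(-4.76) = 65.03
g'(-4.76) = 7.77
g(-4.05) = 74.19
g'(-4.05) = 20.56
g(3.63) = -0.12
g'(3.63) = 0.12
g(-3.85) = 79.04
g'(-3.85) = 28.50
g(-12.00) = 58.10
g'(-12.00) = 0.00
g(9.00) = 0.00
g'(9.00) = 0.00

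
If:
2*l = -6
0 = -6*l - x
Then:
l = -3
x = 18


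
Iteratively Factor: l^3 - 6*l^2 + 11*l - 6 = (l - 2)*(l^2 - 4*l + 3) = (l - 2)*(l - 1)*(l - 3)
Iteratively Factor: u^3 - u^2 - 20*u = (u + 4)*(u^2 - 5*u) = (u - 5)*(u + 4)*(u)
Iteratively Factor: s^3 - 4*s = (s)*(s^2 - 4) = s*(s + 2)*(s - 2)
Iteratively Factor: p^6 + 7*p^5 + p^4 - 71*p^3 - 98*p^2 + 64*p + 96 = (p - 1)*(p^5 + 8*p^4 + 9*p^3 - 62*p^2 - 160*p - 96) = (p - 3)*(p - 1)*(p^4 + 11*p^3 + 42*p^2 + 64*p + 32) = (p - 3)*(p - 1)*(p + 4)*(p^3 + 7*p^2 + 14*p + 8) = (p - 3)*(p - 1)*(p + 4)^2*(p^2 + 3*p + 2) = (p - 3)*(p - 1)*(p + 1)*(p + 4)^2*(p + 2)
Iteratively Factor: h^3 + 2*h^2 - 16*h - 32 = (h + 4)*(h^2 - 2*h - 8) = (h + 2)*(h + 4)*(h - 4)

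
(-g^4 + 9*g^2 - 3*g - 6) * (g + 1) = -g^5 - g^4 + 9*g^3 + 6*g^2 - 9*g - 6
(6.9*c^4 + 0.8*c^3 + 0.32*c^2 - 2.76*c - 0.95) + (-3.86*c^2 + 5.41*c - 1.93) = 6.9*c^4 + 0.8*c^3 - 3.54*c^2 + 2.65*c - 2.88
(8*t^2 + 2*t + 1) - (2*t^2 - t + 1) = 6*t^2 + 3*t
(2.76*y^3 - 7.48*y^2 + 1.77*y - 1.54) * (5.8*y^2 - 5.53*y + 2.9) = 16.008*y^5 - 58.6468*y^4 + 59.6344*y^3 - 40.4121*y^2 + 13.6492*y - 4.466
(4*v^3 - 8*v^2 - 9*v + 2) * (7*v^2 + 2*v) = 28*v^5 - 48*v^4 - 79*v^3 - 4*v^2 + 4*v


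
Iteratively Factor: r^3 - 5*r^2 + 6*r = (r - 3)*(r^2 - 2*r) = r*(r - 3)*(r - 2)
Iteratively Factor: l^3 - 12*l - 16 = (l + 2)*(l^2 - 2*l - 8) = (l + 2)^2*(l - 4)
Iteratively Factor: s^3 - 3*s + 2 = (s - 1)*(s^2 + s - 2) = (s - 1)*(s + 2)*(s - 1)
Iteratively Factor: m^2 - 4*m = (m - 4)*(m)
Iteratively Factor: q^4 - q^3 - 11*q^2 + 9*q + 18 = (q - 2)*(q^3 + q^2 - 9*q - 9) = (q - 3)*(q - 2)*(q^2 + 4*q + 3) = (q - 3)*(q - 2)*(q + 3)*(q + 1)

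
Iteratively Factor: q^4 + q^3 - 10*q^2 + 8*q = (q - 2)*(q^3 + 3*q^2 - 4*q) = (q - 2)*(q - 1)*(q^2 + 4*q) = (q - 2)*(q - 1)*(q + 4)*(q)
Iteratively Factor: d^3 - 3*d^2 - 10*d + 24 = (d - 2)*(d^2 - d - 12) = (d - 4)*(d - 2)*(d + 3)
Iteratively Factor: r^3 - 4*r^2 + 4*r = (r - 2)*(r^2 - 2*r) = (r - 2)^2*(r)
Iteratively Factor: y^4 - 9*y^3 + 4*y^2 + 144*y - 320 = (y + 4)*(y^3 - 13*y^2 + 56*y - 80) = (y - 5)*(y + 4)*(y^2 - 8*y + 16) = (y - 5)*(y - 4)*(y + 4)*(y - 4)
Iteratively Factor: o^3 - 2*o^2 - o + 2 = (o + 1)*(o^2 - 3*o + 2) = (o - 1)*(o + 1)*(o - 2)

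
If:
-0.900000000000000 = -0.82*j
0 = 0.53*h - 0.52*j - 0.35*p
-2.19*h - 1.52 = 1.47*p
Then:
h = 0.20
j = 1.10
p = -1.33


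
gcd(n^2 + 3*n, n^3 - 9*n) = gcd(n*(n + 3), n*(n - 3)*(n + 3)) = n^2 + 3*n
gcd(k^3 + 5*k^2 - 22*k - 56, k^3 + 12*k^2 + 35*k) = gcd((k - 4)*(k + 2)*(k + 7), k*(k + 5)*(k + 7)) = k + 7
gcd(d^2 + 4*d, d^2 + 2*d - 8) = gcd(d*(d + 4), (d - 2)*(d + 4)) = d + 4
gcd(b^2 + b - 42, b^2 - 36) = b - 6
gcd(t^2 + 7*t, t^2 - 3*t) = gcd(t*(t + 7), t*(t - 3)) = t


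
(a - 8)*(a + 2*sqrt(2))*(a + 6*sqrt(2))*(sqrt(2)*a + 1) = sqrt(2)*a^4 - 8*sqrt(2)*a^3 + 17*a^3 - 136*a^2 + 32*sqrt(2)*a^2 - 256*sqrt(2)*a + 24*a - 192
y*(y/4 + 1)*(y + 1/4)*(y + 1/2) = y^4/4 + 19*y^3/16 + 25*y^2/32 + y/8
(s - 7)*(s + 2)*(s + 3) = s^3 - 2*s^2 - 29*s - 42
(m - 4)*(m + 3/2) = m^2 - 5*m/2 - 6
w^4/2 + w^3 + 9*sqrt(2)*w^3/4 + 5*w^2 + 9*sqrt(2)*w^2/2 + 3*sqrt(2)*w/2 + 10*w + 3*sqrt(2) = (w + sqrt(2))*(w + 3*sqrt(2))*(sqrt(2)*w/2 + 1/2)*(sqrt(2)*w/2 + sqrt(2))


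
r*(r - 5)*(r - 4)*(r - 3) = r^4 - 12*r^3 + 47*r^2 - 60*r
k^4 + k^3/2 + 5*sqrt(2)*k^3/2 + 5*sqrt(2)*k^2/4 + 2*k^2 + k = k*(k + 1/2)*(k + sqrt(2)/2)*(k + 2*sqrt(2))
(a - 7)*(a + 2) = a^2 - 5*a - 14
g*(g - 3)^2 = g^3 - 6*g^2 + 9*g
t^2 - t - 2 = (t - 2)*(t + 1)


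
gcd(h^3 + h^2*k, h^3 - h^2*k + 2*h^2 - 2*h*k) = h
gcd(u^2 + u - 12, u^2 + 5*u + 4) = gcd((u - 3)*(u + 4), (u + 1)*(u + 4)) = u + 4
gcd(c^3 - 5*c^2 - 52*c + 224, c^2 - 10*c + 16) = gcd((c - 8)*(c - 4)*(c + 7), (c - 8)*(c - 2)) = c - 8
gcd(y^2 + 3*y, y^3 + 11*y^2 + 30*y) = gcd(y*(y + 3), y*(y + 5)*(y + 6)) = y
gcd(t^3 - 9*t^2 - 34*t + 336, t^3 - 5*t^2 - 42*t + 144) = t^2 - 2*t - 48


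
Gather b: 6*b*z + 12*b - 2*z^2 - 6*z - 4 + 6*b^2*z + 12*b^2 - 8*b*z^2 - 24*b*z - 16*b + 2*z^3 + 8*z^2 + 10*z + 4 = b^2*(6*z + 12) + b*(-8*z^2 - 18*z - 4) + 2*z^3 + 6*z^2 + 4*z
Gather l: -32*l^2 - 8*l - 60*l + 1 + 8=-32*l^2 - 68*l + 9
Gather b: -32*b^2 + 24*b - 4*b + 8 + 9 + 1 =-32*b^2 + 20*b + 18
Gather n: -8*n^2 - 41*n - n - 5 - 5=-8*n^2 - 42*n - 10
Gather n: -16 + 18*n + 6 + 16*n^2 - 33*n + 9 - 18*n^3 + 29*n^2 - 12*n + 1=-18*n^3 + 45*n^2 - 27*n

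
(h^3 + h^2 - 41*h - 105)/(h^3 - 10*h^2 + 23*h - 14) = (h^2 + 8*h + 15)/(h^2 - 3*h + 2)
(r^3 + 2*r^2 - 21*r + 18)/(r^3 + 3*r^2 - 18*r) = (r - 1)/r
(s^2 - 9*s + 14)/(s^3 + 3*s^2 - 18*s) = (s^2 - 9*s + 14)/(s*(s^2 + 3*s - 18))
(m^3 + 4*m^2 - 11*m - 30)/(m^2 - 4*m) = (m^3 + 4*m^2 - 11*m - 30)/(m*(m - 4))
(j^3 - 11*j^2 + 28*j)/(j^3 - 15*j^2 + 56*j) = (j - 4)/(j - 8)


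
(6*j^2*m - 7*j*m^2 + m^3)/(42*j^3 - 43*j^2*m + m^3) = m/(7*j + m)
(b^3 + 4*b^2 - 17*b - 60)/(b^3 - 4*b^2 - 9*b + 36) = (b + 5)/(b - 3)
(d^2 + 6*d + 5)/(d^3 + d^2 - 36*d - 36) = (d + 5)/(d^2 - 36)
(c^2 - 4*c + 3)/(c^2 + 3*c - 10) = (c^2 - 4*c + 3)/(c^2 + 3*c - 10)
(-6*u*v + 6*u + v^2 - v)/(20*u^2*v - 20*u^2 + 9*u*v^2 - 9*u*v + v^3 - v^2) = (-6*u + v)/(20*u^2 + 9*u*v + v^2)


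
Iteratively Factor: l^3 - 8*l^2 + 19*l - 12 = (l - 3)*(l^2 - 5*l + 4) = (l - 4)*(l - 3)*(l - 1)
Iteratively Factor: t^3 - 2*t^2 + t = (t)*(t^2 - 2*t + 1) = t*(t - 1)*(t - 1)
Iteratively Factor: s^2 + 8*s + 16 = (s + 4)*(s + 4)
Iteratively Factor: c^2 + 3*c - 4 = (c - 1)*(c + 4)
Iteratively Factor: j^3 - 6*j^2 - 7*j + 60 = (j + 3)*(j^2 - 9*j + 20) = (j - 4)*(j + 3)*(j - 5)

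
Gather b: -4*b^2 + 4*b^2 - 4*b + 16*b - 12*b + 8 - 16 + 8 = 0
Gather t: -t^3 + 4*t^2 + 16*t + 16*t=-t^3 + 4*t^2 + 32*t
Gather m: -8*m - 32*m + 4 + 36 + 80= 120 - 40*m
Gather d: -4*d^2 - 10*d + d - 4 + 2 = -4*d^2 - 9*d - 2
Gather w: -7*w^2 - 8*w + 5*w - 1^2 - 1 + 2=-7*w^2 - 3*w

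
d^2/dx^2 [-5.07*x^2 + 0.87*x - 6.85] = -10.1400000000000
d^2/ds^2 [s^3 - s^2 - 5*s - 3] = 6*s - 2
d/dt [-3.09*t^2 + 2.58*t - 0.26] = 2.58 - 6.18*t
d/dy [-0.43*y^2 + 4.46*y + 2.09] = 4.46 - 0.86*y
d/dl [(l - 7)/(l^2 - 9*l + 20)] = (l^2 - 9*l - (l - 7)*(2*l - 9) + 20)/(l^2 - 9*l + 20)^2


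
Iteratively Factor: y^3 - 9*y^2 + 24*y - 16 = (y - 1)*(y^2 - 8*y + 16) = (y - 4)*(y - 1)*(y - 4)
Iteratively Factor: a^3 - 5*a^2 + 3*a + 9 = (a + 1)*(a^2 - 6*a + 9) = (a - 3)*(a + 1)*(a - 3)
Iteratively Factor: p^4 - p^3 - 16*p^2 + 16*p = (p)*(p^3 - p^2 - 16*p + 16) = p*(p + 4)*(p^2 - 5*p + 4) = p*(p - 4)*(p + 4)*(p - 1)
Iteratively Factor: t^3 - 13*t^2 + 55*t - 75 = (t - 5)*(t^2 - 8*t + 15) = (t - 5)*(t - 3)*(t - 5)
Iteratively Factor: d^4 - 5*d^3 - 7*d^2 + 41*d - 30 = (d - 2)*(d^3 - 3*d^2 - 13*d + 15) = (d - 5)*(d - 2)*(d^2 + 2*d - 3) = (d - 5)*(d - 2)*(d + 3)*(d - 1)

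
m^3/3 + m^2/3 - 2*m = m*(m/3 + 1)*(m - 2)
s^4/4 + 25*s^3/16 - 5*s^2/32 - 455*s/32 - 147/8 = (s/4 + 1)*(s - 3)*(s + 7/4)*(s + 7/2)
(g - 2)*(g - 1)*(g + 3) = g^3 - 7*g + 6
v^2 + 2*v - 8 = (v - 2)*(v + 4)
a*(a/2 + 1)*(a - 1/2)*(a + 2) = a^4/2 + 7*a^3/4 + a^2 - a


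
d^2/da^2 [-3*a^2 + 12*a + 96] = -6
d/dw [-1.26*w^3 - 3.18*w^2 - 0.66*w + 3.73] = -3.78*w^2 - 6.36*w - 0.66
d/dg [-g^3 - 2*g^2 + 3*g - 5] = -3*g^2 - 4*g + 3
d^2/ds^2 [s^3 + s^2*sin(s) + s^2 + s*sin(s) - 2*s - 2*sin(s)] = -s^2*sin(s) - s*sin(s) + 4*s*cos(s) + 6*s + 4*sin(s) + 2*cos(s) + 2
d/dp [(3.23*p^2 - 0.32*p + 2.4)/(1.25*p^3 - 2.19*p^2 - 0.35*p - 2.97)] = (-4.0375*p^4 + 0.8*p^3 - 10.8313*p^2 - 8.6742*p + 1.7904)/(1.5625*p^6 - 5.475*p^5 + 3.9211*p^4 - 5.892*p^3 + 13.1311*p^2 + 2.079*p + 8.8209)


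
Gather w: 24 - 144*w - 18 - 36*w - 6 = -180*w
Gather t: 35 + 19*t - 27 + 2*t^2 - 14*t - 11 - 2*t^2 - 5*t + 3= 0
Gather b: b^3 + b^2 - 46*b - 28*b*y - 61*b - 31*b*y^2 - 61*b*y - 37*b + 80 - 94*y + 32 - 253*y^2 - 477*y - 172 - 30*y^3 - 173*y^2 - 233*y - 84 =b^3 + b^2 + b*(-31*y^2 - 89*y - 144) - 30*y^3 - 426*y^2 - 804*y - 144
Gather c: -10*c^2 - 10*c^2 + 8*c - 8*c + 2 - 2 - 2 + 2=-20*c^2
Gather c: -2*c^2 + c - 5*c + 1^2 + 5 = -2*c^2 - 4*c + 6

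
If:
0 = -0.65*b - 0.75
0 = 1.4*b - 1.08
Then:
No Solution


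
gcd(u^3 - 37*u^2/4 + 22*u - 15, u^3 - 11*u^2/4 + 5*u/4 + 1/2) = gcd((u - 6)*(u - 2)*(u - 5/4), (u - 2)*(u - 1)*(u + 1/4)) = u - 2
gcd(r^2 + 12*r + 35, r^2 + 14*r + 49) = r + 7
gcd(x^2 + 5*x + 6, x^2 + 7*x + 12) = x + 3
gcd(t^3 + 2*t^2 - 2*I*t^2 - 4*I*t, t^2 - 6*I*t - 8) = t - 2*I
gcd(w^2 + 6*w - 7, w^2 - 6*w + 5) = w - 1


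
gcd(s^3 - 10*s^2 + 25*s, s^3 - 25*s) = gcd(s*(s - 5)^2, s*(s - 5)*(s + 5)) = s^2 - 5*s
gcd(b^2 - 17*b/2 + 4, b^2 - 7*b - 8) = b - 8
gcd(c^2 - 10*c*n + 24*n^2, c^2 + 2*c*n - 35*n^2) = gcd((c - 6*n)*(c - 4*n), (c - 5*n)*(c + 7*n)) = 1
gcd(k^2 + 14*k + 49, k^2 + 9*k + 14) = k + 7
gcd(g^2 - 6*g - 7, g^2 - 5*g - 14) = g - 7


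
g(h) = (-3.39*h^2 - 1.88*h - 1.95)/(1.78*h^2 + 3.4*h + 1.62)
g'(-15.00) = -0.01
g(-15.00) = -2.10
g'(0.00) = 1.37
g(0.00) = -1.20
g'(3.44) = -0.09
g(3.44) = -1.41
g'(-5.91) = -0.14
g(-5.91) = -2.50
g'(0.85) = -0.17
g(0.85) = -1.03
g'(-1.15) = -630.19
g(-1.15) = -66.69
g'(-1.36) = -72.77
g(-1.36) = -19.64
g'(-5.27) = -0.18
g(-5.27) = -2.60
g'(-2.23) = -3.36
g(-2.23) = -5.06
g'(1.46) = -0.18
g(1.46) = -1.15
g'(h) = (-6.78*h - 1.88)/(1.78*h^2 + 3.4*h + 1.62) + (-3.56*h - 3.4)*(-3.39*h^2 - 1.88*h - 1.95)/(1.78*h^2 + 3.4*h + 1.62)^2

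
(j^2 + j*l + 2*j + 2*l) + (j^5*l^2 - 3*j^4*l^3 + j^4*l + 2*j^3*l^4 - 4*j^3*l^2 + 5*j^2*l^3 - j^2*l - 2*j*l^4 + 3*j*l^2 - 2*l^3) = j^5*l^2 - 3*j^4*l^3 + j^4*l + 2*j^3*l^4 - 4*j^3*l^2 + 5*j^2*l^3 - j^2*l + j^2 - 2*j*l^4 + 3*j*l^2 + j*l + 2*j - 2*l^3 + 2*l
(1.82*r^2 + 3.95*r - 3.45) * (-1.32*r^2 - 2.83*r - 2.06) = -2.4024*r^4 - 10.3646*r^3 - 10.3737*r^2 + 1.6265*r + 7.107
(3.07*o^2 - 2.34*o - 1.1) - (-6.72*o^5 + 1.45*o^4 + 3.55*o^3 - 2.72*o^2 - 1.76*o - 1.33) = 6.72*o^5 - 1.45*o^4 - 3.55*o^3 + 5.79*o^2 - 0.58*o + 0.23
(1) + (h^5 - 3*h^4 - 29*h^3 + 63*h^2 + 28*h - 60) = h^5 - 3*h^4 - 29*h^3 + 63*h^2 + 28*h - 59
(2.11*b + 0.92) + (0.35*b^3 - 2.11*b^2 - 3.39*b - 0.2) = 0.35*b^3 - 2.11*b^2 - 1.28*b + 0.72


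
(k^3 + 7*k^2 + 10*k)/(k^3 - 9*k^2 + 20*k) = (k^2 + 7*k + 10)/(k^2 - 9*k + 20)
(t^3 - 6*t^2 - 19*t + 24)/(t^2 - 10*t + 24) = (t^3 - 6*t^2 - 19*t + 24)/(t^2 - 10*t + 24)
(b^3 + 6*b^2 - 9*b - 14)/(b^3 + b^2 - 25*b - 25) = (b^2 + 5*b - 14)/(b^2 - 25)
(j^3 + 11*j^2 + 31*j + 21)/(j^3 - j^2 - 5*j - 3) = (j^2 + 10*j + 21)/(j^2 - 2*j - 3)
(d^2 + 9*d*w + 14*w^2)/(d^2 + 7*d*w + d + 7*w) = (d + 2*w)/(d + 1)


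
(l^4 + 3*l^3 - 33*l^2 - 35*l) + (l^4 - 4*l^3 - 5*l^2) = 2*l^4 - l^3 - 38*l^2 - 35*l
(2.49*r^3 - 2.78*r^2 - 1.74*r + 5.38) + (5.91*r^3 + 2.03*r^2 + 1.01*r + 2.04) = 8.4*r^3 - 0.75*r^2 - 0.73*r + 7.42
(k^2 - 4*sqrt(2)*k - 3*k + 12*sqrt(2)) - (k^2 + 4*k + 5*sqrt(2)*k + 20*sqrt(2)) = -9*sqrt(2)*k - 7*k - 8*sqrt(2)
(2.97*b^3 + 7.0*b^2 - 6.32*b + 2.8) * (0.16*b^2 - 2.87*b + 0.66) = 0.4752*b^5 - 7.4039*b^4 - 19.141*b^3 + 23.2064*b^2 - 12.2072*b + 1.848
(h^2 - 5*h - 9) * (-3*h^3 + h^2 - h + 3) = -3*h^5 + 16*h^4 + 21*h^3 - h^2 - 6*h - 27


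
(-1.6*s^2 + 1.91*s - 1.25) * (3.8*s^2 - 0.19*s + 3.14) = -6.08*s^4 + 7.562*s^3 - 10.1369*s^2 + 6.2349*s - 3.925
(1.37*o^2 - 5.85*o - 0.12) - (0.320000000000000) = 1.37*o^2 - 5.85*o - 0.44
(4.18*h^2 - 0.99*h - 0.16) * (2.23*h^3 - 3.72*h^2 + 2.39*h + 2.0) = 9.3214*h^5 - 17.7573*h^4 + 13.3162*h^3 + 6.5891*h^2 - 2.3624*h - 0.32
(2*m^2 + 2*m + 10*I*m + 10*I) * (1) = 2*m^2 + 2*m + 10*I*m + 10*I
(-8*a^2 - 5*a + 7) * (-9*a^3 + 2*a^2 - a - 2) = 72*a^5 + 29*a^4 - 65*a^3 + 35*a^2 + 3*a - 14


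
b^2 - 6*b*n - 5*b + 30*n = (b - 5)*(b - 6*n)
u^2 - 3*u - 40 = (u - 8)*(u + 5)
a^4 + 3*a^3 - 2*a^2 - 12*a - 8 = (a - 2)*(a + 1)*(a + 2)^2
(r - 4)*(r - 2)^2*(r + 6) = r^4 - 2*r^3 - 28*r^2 + 104*r - 96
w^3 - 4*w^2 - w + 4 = (w - 4)*(w - 1)*(w + 1)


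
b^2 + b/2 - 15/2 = (b - 5/2)*(b + 3)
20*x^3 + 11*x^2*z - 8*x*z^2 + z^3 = (-5*x + z)*(-4*x + z)*(x + z)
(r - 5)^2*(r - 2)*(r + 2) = r^4 - 10*r^3 + 21*r^2 + 40*r - 100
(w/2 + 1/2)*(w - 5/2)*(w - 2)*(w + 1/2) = w^4/2 - 3*w^3/2 - 5*w^2/8 + 21*w/8 + 5/4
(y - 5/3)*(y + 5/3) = y^2 - 25/9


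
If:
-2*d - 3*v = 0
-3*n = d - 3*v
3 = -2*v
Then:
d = 9/4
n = -9/4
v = -3/2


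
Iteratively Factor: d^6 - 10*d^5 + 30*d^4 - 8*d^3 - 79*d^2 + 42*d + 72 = (d + 1)*(d^5 - 11*d^4 + 41*d^3 - 49*d^2 - 30*d + 72) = (d - 4)*(d + 1)*(d^4 - 7*d^3 + 13*d^2 + 3*d - 18) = (d - 4)*(d - 3)*(d + 1)*(d^3 - 4*d^2 + d + 6) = (d - 4)*(d - 3)^2*(d + 1)*(d^2 - d - 2) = (d - 4)*(d - 3)^2*(d + 1)^2*(d - 2)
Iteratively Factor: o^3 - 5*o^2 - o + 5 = (o + 1)*(o^2 - 6*o + 5) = (o - 1)*(o + 1)*(o - 5)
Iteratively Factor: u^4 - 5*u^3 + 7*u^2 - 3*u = (u)*(u^3 - 5*u^2 + 7*u - 3) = u*(u - 1)*(u^2 - 4*u + 3) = u*(u - 1)^2*(u - 3)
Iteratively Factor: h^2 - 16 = (h + 4)*(h - 4)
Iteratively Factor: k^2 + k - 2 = (k + 2)*(k - 1)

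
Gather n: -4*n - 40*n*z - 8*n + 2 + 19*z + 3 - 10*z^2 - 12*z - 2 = n*(-40*z - 12) - 10*z^2 + 7*z + 3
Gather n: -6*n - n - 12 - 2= -7*n - 14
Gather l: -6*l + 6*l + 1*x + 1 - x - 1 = 0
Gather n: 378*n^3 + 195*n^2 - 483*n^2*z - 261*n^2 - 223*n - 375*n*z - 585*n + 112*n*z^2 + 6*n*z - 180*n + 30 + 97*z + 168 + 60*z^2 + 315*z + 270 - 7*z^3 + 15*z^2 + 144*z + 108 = 378*n^3 + n^2*(-483*z - 66) + n*(112*z^2 - 369*z - 988) - 7*z^3 + 75*z^2 + 556*z + 576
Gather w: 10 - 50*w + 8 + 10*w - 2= 16 - 40*w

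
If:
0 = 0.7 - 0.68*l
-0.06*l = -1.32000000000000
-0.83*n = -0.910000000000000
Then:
No Solution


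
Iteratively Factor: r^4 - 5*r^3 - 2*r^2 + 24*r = (r - 3)*(r^3 - 2*r^2 - 8*r) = (r - 3)*(r + 2)*(r^2 - 4*r) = (r - 4)*(r - 3)*(r + 2)*(r)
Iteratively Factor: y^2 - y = (y)*(y - 1)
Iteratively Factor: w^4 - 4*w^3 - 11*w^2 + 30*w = (w - 2)*(w^3 - 2*w^2 - 15*w) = (w - 2)*(w + 3)*(w^2 - 5*w) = w*(w - 2)*(w + 3)*(w - 5)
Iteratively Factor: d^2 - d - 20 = (d + 4)*(d - 5)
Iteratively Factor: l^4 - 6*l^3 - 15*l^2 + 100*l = (l)*(l^3 - 6*l^2 - 15*l + 100) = l*(l - 5)*(l^2 - l - 20) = l*(l - 5)^2*(l + 4)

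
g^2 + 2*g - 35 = (g - 5)*(g + 7)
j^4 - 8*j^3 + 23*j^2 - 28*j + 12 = (j - 3)*(j - 2)^2*(j - 1)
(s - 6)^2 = s^2 - 12*s + 36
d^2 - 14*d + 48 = (d - 8)*(d - 6)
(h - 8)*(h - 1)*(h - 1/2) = h^3 - 19*h^2/2 + 25*h/2 - 4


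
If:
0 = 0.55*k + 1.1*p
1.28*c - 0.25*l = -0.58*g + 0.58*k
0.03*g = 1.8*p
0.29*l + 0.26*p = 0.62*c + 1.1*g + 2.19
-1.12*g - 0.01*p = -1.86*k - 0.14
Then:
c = 2.59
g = 0.12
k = -0.00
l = 13.53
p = 0.00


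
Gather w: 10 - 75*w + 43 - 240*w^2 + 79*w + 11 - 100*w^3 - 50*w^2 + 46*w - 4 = -100*w^3 - 290*w^2 + 50*w + 60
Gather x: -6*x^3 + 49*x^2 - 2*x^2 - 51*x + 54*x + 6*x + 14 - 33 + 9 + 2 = -6*x^3 + 47*x^2 + 9*x - 8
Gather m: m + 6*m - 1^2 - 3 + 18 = 7*m + 14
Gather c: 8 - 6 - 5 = -3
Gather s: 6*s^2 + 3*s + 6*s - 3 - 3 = 6*s^2 + 9*s - 6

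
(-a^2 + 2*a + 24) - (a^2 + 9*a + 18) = -2*a^2 - 7*a + 6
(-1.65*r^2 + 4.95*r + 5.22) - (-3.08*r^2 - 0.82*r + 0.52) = 1.43*r^2 + 5.77*r + 4.7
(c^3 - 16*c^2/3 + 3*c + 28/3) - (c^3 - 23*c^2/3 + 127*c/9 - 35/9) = 7*c^2/3 - 100*c/9 + 119/9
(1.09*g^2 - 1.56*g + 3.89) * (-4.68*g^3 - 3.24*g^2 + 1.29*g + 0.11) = -5.1012*g^5 + 3.7692*g^4 - 11.7447*g^3 - 14.4961*g^2 + 4.8465*g + 0.4279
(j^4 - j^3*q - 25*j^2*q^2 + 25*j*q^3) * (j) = j^5 - j^4*q - 25*j^3*q^2 + 25*j^2*q^3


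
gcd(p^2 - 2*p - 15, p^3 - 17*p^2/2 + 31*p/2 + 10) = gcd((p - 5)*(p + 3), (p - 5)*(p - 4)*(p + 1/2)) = p - 5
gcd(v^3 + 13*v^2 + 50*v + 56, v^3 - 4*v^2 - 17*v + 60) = v + 4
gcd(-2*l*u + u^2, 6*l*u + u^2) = u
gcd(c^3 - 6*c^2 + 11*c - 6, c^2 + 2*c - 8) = c - 2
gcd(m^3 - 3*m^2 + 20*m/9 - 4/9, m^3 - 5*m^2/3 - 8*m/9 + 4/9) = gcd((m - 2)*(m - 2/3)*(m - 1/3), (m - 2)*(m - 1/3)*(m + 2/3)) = m^2 - 7*m/3 + 2/3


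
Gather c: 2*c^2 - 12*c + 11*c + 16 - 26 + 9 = 2*c^2 - c - 1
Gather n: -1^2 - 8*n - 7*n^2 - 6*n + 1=-7*n^2 - 14*n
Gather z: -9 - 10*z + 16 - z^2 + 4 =-z^2 - 10*z + 11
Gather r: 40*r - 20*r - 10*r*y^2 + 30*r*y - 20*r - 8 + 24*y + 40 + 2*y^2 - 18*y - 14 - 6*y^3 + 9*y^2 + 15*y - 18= r*(-10*y^2 + 30*y) - 6*y^3 + 11*y^2 + 21*y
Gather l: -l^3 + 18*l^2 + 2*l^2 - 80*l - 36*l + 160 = -l^3 + 20*l^2 - 116*l + 160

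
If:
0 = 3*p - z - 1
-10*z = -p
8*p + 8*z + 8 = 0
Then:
No Solution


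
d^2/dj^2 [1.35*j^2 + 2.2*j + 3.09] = 2.70000000000000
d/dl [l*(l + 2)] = 2*l + 2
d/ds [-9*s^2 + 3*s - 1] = 3 - 18*s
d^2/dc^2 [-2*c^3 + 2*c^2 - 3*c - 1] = 4 - 12*c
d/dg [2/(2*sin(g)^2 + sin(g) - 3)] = -2*(4*sin(g) + 1)*cos(g)/(-sin(g) + cos(2*g) + 2)^2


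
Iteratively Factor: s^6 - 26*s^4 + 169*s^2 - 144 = (s - 1)*(s^5 + s^4 - 25*s^3 - 25*s^2 + 144*s + 144) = (s - 1)*(s + 3)*(s^4 - 2*s^3 - 19*s^2 + 32*s + 48) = (s - 3)*(s - 1)*(s + 3)*(s^3 + s^2 - 16*s - 16) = (s - 4)*(s - 3)*(s - 1)*(s + 3)*(s^2 + 5*s + 4) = (s - 4)*(s - 3)*(s - 1)*(s + 1)*(s + 3)*(s + 4)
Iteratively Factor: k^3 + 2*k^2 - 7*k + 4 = (k - 1)*(k^2 + 3*k - 4) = (k - 1)^2*(k + 4)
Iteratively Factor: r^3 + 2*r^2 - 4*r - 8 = (r + 2)*(r^2 - 4) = (r - 2)*(r + 2)*(r + 2)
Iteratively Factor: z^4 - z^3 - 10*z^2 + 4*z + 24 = (z - 2)*(z^3 + z^2 - 8*z - 12) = (z - 2)*(z + 2)*(z^2 - z - 6) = (z - 2)*(z + 2)^2*(z - 3)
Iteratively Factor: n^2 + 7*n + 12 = (n + 3)*(n + 4)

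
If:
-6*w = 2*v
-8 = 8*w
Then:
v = 3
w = -1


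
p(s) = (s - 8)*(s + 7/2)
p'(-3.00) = -10.50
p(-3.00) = -5.50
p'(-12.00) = -28.50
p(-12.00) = 170.00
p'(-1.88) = -8.26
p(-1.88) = -16.01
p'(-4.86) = -14.22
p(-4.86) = 17.49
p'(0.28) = -3.94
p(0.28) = -29.18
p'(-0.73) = -5.96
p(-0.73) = -24.18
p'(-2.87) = -10.24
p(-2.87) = -6.85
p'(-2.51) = -9.52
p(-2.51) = -10.40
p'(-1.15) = -6.80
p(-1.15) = -21.50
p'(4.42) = 4.34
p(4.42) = -28.35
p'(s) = 2*s - 9/2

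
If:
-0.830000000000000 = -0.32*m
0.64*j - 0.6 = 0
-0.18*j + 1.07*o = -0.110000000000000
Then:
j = 0.94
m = 2.59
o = 0.05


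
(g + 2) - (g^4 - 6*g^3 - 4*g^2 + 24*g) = -g^4 + 6*g^3 + 4*g^2 - 23*g + 2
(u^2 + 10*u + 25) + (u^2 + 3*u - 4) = 2*u^2 + 13*u + 21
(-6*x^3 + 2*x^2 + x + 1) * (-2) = 12*x^3 - 4*x^2 - 2*x - 2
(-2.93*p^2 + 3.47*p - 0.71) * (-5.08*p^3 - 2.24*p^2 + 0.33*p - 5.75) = 14.8844*p^5 - 11.0644*p^4 - 5.1329*p^3 + 19.583*p^2 - 20.1868*p + 4.0825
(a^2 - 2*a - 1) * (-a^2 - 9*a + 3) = -a^4 - 7*a^3 + 22*a^2 + 3*a - 3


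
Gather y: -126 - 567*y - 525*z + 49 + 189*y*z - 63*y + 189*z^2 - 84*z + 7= y*(189*z - 630) + 189*z^2 - 609*z - 70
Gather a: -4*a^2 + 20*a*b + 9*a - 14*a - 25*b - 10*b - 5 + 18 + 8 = -4*a^2 + a*(20*b - 5) - 35*b + 21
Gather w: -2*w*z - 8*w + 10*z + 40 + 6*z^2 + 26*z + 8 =w*(-2*z - 8) + 6*z^2 + 36*z + 48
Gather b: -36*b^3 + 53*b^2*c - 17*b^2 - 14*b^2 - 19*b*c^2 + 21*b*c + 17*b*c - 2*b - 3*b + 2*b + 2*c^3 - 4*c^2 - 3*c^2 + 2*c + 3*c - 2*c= -36*b^3 + b^2*(53*c - 31) + b*(-19*c^2 + 38*c - 3) + 2*c^3 - 7*c^2 + 3*c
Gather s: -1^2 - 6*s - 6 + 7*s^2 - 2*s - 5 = 7*s^2 - 8*s - 12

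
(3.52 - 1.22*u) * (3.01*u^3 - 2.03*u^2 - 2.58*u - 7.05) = -3.6722*u^4 + 13.0718*u^3 - 3.998*u^2 - 0.480600000000001*u - 24.816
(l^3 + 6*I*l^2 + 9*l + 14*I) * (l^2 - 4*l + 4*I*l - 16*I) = l^5 - 4*l^4 + 10*I*l^4 - 15*l^3 - 40*I*l^3 + 60*l^2 + 50*I*l^2 - 56*l - 200*I*l + 224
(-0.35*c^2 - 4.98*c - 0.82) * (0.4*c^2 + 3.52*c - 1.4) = -0.14*c^4 - 3.224*c^3 - 17.3676*c^2 + 4.0856*c + 1.148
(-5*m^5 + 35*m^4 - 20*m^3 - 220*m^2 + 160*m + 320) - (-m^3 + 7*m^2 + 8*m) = -5*m^5 + 35*m^4 - 19*m^3 - 227*m^2 + 152*m + 320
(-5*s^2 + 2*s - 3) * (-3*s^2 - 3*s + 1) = 15*s^4 + 9*s^3 - 2*s^2 + 11*s - 3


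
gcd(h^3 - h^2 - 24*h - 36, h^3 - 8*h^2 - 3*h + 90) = h^2 - 3*h - 18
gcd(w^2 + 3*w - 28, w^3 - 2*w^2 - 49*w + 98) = w + 7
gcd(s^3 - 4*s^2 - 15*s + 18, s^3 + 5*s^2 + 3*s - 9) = s^2 + 2*s - 3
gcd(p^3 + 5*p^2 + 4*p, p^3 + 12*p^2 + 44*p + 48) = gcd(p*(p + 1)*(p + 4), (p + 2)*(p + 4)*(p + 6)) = p + 4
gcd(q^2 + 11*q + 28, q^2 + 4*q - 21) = q + 7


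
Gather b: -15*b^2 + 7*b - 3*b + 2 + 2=-15*b^2 + 4*b + 4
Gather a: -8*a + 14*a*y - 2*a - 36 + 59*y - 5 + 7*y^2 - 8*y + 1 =a*(14*y - 10) + 7*y^2 + 51*y - 40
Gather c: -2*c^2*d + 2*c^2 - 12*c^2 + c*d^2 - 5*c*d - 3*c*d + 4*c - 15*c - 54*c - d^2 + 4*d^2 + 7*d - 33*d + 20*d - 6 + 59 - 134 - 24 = c^2*(-2*d - 10) + c*(d^2 - 8*d - 65) + 3*d^2 - 6*d - 105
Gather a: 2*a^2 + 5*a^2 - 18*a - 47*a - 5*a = 7*a^2 - 70*a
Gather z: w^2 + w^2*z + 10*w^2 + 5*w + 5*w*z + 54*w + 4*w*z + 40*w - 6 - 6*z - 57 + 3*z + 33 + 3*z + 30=11*w^2 + 99*w + z*(w^2 + 9*w)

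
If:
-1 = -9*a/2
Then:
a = 2/9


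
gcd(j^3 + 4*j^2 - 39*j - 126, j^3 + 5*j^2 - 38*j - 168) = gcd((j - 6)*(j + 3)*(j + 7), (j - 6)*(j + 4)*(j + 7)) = j^2 + j - 42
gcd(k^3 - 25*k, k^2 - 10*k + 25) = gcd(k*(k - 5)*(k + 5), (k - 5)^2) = k - 5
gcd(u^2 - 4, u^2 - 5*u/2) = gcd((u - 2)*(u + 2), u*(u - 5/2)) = 1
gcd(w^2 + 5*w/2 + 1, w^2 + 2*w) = w + 2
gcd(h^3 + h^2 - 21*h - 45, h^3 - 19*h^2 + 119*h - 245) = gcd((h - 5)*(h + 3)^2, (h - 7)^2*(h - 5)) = h - 5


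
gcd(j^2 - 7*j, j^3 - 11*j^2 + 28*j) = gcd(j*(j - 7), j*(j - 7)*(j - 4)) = j^2 - 7*j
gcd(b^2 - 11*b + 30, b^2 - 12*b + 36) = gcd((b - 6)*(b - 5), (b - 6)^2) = b - 6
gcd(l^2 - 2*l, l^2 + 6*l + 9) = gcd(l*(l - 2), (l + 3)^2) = 1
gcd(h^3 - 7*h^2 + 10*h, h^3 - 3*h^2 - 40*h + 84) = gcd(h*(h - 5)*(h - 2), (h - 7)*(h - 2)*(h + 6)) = h - 2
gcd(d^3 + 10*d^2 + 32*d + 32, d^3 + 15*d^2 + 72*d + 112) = d^2 + 8*d + 16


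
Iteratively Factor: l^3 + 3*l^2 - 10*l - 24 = (l + 4)*(l^2 - l - 6) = (l - 3)*(l + 4)*(l + 2)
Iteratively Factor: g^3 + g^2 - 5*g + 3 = (g + 3)*(g^2 - 2*g + 1) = (g - 1)*(g + 3)*(g - 1)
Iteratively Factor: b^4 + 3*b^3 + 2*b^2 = (b + 1)*(b^3 + 2*b^2) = b*(b + 1)*(b^2 + 2*b) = b*(b + 1)*(b + 2)*(b)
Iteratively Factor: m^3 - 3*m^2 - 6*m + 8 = (m + 2)*(m^2 - 5*m + 4) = (m - 1)*(m + 2)*(m - 4)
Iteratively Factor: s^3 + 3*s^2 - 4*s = (s - 1)*(s^2 + 4*s) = (s - 1)*(s + 4)*(s)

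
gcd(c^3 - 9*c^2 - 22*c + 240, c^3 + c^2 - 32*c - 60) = c^2 - c - 30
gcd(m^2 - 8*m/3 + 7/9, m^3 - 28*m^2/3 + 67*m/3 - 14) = m - 7/3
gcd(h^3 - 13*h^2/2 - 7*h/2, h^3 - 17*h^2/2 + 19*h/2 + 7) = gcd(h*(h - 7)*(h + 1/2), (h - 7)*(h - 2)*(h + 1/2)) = h^2 - 13*h/2 - 7/2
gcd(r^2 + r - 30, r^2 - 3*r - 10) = r - 5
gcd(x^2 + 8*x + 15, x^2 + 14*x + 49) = 1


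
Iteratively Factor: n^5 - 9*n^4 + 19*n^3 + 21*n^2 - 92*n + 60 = (n + 2)*(n^4 - 11*n^3 + 41*n^2 - 61*n + 30) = (n - 2)*(n + 2)*(n^3 - 9*n^2 + 23*n - 15) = (n - 3)*(n - 2)*(n + 2)*(n^2 - 6*n + 5) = (n - 5)*(n - 3)*(n - 2)*(n + 2)*(n - 1)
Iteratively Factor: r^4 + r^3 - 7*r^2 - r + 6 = (r + 3)*(r^3 - 2*r^2 - r + 2) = (r - 2)*(r + 3)*(r^2 - 1) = (r - 2)*(r + 1)*(r + 3)*(r - 1)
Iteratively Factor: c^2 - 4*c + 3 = (c - 1)*(c - 3)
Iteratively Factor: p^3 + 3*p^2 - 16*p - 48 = (p + 3)*(p^2 - 16) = (p + 3)*(p + 4)*(p - 4)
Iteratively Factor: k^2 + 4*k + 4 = (k + 2)*(k + 2)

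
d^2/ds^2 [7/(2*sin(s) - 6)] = 7*(-3*sin(s) + cos(s)^2 + 1)/(2*(sin(s) - 3)^3)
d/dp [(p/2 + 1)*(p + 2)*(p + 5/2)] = (p/2 + 1)*(3*p + 7)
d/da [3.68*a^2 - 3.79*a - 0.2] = 7.36*a - 3.79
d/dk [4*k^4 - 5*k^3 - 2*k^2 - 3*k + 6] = 16*k^3 - 15*k^2 - 4*k - 3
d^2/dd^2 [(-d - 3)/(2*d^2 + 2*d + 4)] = (-(d + 3)*(2*d + 1)^2 + (3*d + 4)*(d^2 + d + 2))/(d^2 + d + 2)^3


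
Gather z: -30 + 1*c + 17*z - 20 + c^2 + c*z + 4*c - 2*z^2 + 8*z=c^2 + 5*c - 2*z^2 + z*(c + 25) - 50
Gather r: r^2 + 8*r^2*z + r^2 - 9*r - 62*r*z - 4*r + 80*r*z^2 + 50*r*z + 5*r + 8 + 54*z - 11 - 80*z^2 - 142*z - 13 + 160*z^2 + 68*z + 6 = r^2*(8*z + 2) + r*(80*z^2 - 12*z - 8) + 80*z^2 - 20*z - 10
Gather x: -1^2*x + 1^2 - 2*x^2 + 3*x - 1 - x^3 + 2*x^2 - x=-x^3 + x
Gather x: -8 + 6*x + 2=6*x - 6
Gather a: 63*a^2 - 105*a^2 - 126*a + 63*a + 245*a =-42*a^2 + 182*a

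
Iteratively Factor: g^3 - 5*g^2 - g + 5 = (g + 1)*(g^2 - 6*g + 5) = (g - 5)*(g + 1)*(g - 1)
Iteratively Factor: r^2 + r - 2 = (r + 2)*(r - 1)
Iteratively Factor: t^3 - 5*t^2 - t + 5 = (t + 1)*(t^2 - 6*t + 5) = (t - 1)*(t + 1)*(t - 5)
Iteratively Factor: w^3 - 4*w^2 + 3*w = (w)*(w^2 - 4*w + 3) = w*(w - 3)*(w - 1)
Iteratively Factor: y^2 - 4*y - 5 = (y - 5)*(y + 1)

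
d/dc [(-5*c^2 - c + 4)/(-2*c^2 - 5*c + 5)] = (23*c^2 - 34*c + 15)/(4*c^4 + 20*c^3 + 5*c^2 - 50*c + 25)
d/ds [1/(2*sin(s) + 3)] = -2*cos(s)/(2*sin(s) + 3)^2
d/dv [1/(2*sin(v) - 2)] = -cos(v)/(2*(sin(v) - 1)^2)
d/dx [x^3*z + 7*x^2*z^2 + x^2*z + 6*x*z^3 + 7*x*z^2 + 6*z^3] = z*(3*x^2 + 14*x*z + 2*x + 6*z^2 + 7*z)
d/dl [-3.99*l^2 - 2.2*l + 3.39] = -7.98*l - 2.2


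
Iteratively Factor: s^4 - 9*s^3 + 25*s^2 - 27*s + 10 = (s - 5)*(s^3 - 4*s^2 + 5*s - 2) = (s - 5)*(s - 1)*(s^2 - 3*s + 2) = (s - 5)*(s - 1)^2*(s - 2)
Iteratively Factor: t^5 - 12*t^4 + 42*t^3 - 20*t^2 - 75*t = (t)*(t^4 - 12*t^3 + 42*t^2 - 20*t - 75) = t*(t - 5)*(t^3 - 7*t^2 + 7*t + 15) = t*(t - 5)*(t - 3)*(t^2 - 4*t - 5) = t*(t - 5)*(t - 3)*(t + 1)*(t - 5)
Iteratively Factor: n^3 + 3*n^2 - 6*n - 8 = (n + 1)*(n^2 + 2*n - 8) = (n + 1)*(n + 4)*(n - 2)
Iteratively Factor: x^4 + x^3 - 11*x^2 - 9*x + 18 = (x - 3)*(x^3 + 4*x^2 + x - 6) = (x - 3)*(x + 3)*(x^2 + x - 2) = (x - 3)*(x - 1)*(x + 3)*(x + 2)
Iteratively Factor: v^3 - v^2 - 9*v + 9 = (v - 3)*(v^2 + 2*v - 3) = (v - 3)*(v - 1)*(v + 3)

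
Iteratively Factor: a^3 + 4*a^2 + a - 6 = (a - 1)*(a^2 + 5*a + 6) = (a - 1)*(a + 3)*(a + 2)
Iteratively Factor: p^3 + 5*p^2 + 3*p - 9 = (p - 1)*(p^2 + 6*p + 9) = (p - 1)*(p + 3)*(p + 3)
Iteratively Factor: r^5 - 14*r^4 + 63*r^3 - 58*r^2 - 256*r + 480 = (r - 4)*(r^4 - 10*r^3 + 23*r^2 + 34*r - 120) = (r - 4)*(r - 3)*(r^3 - 7*r^2 + 2*r + 40) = (r - 5)*(r - 4)*(r - 3)*(r^2 - 2*r - 8) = (r - 5)*(r - 4)^2*(r - 3)*(r + 2)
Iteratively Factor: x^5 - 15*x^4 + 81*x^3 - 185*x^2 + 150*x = (x - 3)*(x^4 - 12*x^3 + 45*x^2 - 50*x) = x*(x - 3)*(x^3 - 12*x^2 + 45*x - 50) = x*(x - 3)*(x - 2)*(x^2 - 10*x + 25) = x*(x - 5)*(x - 3)*(x - 2)*(x - 5)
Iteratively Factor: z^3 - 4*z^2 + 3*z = (z - 3)*(z^2 - z) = (z - 3)*(z - 1)*(z)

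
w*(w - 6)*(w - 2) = w^3 - 8*w^2 + 12*w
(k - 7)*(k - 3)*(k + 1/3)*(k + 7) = k^4 - 8*k^3/3 - 50*k^2 + 392*k/3 + 49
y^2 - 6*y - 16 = (y - 8)*(y + 2)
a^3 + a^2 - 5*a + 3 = (a - 1)^2*(a + 3)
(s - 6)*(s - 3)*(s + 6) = s^3 - 3*s^2 - 36*s + 108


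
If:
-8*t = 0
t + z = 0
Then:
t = 0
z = 0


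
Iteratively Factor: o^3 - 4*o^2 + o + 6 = (o + 1)*(o^2 - 5*o + 6) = (o - 2)*(o + 1)*(o - 3)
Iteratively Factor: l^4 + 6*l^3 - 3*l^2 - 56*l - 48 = (l + 4)*(l^3 + 2*l^2 - 11*l - 12) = (l + 4)^2*(l^2 - 2*l - 3) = (l + 1)*(l + 4)^2*(l - 3)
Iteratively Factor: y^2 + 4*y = (y)*(y + 4)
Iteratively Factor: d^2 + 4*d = (d)*(d + 4)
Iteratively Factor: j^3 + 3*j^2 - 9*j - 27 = (j + 3)*(j^2 - 9) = (j + 3)^2*(j - 3)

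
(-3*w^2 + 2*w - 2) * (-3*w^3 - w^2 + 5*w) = 9*w^5 - 3*w^4 - 11*w^3 + 12*w^2 - 10*w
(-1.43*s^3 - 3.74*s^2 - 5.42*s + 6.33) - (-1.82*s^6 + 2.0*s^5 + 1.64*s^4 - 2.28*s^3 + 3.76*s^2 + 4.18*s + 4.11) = 1.82*s^6 - 2.0*s^5 - 1.64*s^4 + 0.85*s^3 - 7.5*s^2 - 9.6*s + 2.22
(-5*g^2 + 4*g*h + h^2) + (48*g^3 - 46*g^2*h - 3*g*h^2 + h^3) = 48*g^3 - 46*g^2*h - 5*g^2 - 3*g*h^2 + 4*g*h + h^3 + h^2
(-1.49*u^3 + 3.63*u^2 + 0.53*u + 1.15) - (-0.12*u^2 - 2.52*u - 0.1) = -1.49*u^3 + 3.75*u^2 + 3.05*u + 1.25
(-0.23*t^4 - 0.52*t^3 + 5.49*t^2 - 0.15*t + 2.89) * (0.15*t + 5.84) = -0.0345*t^5 - 1.4212*t^4 - 2.2133*t^3 + 32.0391*t^2 - 0.4425*t + 16.8776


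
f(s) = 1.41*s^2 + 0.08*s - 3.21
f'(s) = 2.82*s + 0.08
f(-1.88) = 1.62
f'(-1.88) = -5.22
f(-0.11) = -3.20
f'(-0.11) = -0.23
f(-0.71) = -2.56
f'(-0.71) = -1.92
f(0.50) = -2.82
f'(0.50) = 1.49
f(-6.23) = 51.02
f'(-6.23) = -17.49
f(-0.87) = -2.21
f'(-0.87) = -2.37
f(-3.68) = 15.59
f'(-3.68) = -10.30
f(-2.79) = 7.54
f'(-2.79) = -7.79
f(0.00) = -3.21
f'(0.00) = 0.08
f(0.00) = -3.21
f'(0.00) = 0.08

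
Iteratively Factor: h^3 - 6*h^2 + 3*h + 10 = (h + 1)*(h^2 - 7*h + 10) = (h - 2)*(h + 1)*(h - 5)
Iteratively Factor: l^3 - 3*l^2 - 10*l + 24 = (l - 2)*(l^2 - l - 12) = (l - 4)*(l - 2)*(l + 3)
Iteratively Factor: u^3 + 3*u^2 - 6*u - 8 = (u + 1)*(u^2 + 2*u - 8) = (u - 2)*(u + 1)*(u + 4)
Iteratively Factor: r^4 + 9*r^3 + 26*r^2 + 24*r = (r + 4)*(r^3 + 5*r^2 + 6*r) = (r + 3)*(r + 4)*(r^2 + 2*r) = (r + 2)*(r + 3)*(r + 4)*(r)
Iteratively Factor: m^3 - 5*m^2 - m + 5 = (m - 5)*(m^2 - 1) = (m - 5)*(m + 1)*(m - 1)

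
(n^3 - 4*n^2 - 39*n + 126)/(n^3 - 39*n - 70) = (n^2 + 3*n - 18)/(n^2 + 7*n + 10)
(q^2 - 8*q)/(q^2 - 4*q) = (q - 8)/(q - 4)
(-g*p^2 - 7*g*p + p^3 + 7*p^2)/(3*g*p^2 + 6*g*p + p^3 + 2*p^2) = (-g*p - 7*g + p^2 + 7*p)/(3*g*p + 6*g + p^2 + 2*p)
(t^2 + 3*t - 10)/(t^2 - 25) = (t - 2)/(t - 5)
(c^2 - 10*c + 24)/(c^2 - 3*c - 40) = (-c^2 + 10*c - 24)/(-c^2 + 3*c + 40)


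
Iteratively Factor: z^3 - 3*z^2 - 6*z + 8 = (z - 1)*(z^2 - 2*z - 8) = (z - 1)*(z + 2)*(z - 4)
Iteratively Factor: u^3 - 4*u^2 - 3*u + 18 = (u - 3)*(u^2 - u - 6) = (u - 3)*(u + 2)*(u - 3)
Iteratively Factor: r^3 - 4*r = (r)*(r^2 - 4) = r*(r + 2)*(r - 2)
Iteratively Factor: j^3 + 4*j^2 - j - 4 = (j + 4)*(j^2 - 1) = (j - 1)*(j + 4)*(j + 1)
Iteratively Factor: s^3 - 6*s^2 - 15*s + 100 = (s - 5)*(s^2 - s - 20) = (s - 5)*(s + 4)*(s - 5)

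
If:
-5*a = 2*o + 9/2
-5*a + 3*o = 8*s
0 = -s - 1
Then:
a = 1/10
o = -5/2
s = -1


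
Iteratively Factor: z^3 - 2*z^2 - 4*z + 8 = (z + 2)*(z^2 - 4*z + 4) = (z - 2)*(z + 2)*(z - 2)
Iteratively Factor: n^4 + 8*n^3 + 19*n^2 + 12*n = (n)*(n^3 + 8*n^2 + 19*n + 12) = n*(n + 4)*(n^2 + 4*n + 3) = n*(n + 1)*(n + 4)*(n + 3)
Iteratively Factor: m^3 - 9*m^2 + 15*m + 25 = (m - 5)*(m^2 - 4*m - 5) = (m - 5)^2*(m + 1)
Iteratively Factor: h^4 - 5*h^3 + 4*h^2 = (h)*(h^3 - 5*h^2 + 4*h) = h*(h - 4)*(h^2 - h) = h^2*(h - 4)*(h - 1)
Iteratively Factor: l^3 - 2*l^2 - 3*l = (l - 3)*(l^2 + l) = l*(l - 3)*(l + 1)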